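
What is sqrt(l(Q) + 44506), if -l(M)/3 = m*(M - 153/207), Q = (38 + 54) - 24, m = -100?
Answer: 7*sqrt(698326)/23 ≈ 254.33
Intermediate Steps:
Q = 68 (Q = 92 - 24 = 68)
l(M) = -5100/23 + 300*M (l(M) = -(-300)*(M - 153/207) = -(-300)*(M - 153*1/207) = -(-300)*(M - 17/23) = -(-300)*(-17/23 + M) = -3*(1700/23 - 100*M) = -5100/23 + 300*M)
sqrt(l(Q) + 44506) = sqrt((-5100/23 + 300*68) + 44506) = sqrt((-5100/23 + 20400) + 44506) = sqrt(464100/23 + 44506) = sqrt(1487738/23) = 7*sqrt(698326)/23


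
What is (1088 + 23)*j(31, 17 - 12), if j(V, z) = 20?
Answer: 22220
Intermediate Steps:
(1088 + 23)*j(31, 17 - 12) = (1088 + 23)*20 = 1111*20 = 22220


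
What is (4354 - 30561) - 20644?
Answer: -46851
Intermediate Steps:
(4354 - 30561) - 20644 = -26207 - 20644 = -46851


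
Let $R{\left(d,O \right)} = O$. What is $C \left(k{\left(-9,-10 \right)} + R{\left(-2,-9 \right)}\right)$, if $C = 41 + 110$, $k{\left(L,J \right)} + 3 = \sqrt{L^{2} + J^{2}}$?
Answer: $-1812 + 151 \sqrt{181} \approx 219.5$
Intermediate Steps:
$k{\left(L,J \right)} = -3 + \sqrt{J^{2} + L^{2}}$ ($k{\left(L,J \right)} = -3 + \sqrt{L^{2} + J^{2}} = -3 + \sqrt{J^{2} + L^{2}}$)
$C = 151$
$C \left(k{\left(-9,-10 \right)} + R{\left(-2,-9 \right)}\right) = 151 \left(\left(-3 + \sqrt{\left(-10\right)^{2} + \left(-9\right)^{2}}\right) - 9\right) = 151 \left(\left(-3 + \sqrt{100 + 81}\right) - 9\right) = 151 \left(\left(-3 + \sqrt{181}\right) - 9\right) = 151 \left(-12 + \sqrt{181}\right) = -1812 + 151 \sqrt{181}$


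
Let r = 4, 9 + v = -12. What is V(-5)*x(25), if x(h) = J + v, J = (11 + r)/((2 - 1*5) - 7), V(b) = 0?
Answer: 0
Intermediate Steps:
v = -21 (v = -9 - 12 = -21)
J = -3/2 (J = (11 + 4)/((2 - 1*5) - 7) = 15/((2 - 5) - 7) = 15/(-3 - 7) = 15/(-10) = 15*(-1/10) = -3/2 ≈ -1.5000)
x(h) = -45/2 (x(h) = -3/2 - 21 = -45/2)
V(-5)*x(25) = 0*(-45/2) = 0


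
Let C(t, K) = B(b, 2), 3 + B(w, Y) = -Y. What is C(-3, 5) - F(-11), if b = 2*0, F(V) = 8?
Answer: -13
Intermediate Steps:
b = 0
B(w, Y) = -3 - Y
C(t, K) = -5 (C(t, K) = -3 - 1*2 = -3 - 2 = -5)
C(-3, 5) - F(-11) = -5 - 1*8 = -5 - 8 = -13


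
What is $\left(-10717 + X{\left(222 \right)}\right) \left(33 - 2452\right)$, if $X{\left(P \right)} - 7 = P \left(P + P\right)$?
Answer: $-212528502$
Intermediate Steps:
$X{\left(P \right)} = 7 + 2 P^{2}$ ($X{\left(P \right)} = 7 + P \left(P + P\right) = 7 + P 2 P = 7 + 2 P^{2}$)
$\left(-10717 + X{\left(222 \right)}\right) \left(33 - 2452\right) = \left(-10717 + \left(7 + 2 \cdot 222^{2}\right)\right) \left(33 - 2452\right) = \left(-10717 + \left(7 + 2 \cdot 49284\right)\right) \left(-2419\right) = \left(-10717 + \left(7 + 98568\right)\right) \left(-2419\right) = \left(-10717 + 98575\right) \left(-2419\right) = 87858 \left(-2419\right) = -212528502$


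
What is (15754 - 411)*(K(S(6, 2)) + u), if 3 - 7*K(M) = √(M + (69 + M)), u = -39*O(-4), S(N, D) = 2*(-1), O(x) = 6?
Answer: -25085805/7 - 15343*√65/7 ≈ -3.6014e+6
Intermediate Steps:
S(N, D) = -2
u = -234 (u = -39*6 = -234)
K(M) = 3/7 - √(69 + 2*M)/7 (K(M) = 3/7 - √(M + (69 + M))/7 = 3/7 - √(69 + 2*M)/7)
(15754 - 411)*(K(S(6, 2)) + u) = (15754 - 411)*((3/7 - √(69 + 2*(-2))/7) - 234) = 15343*((3/7 - √(69 - 4)/7) - 234) = 15343*((3/7 - √65/7) - 234) = 15343*(-1635/7 - √65/7) = -25085805/7 - 15343*√65/7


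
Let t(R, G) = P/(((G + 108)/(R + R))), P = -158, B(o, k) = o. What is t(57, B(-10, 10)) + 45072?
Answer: 2199522/49 ≈ 44888.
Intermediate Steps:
t(R, G) = -316*R/(108 + G) (t(R, G) = -158*(R + R)/(G + 108) = -158*2*R/(108 + G) = -316*R/(108 + G))
t(57, B(-10, 10)) + 45072 = -316*57/(108 - 10) + 45072 = -316*57/98 + 45072 = -316*57*1/98 + 45072 = -9006/49 + 45072 = 2199522/49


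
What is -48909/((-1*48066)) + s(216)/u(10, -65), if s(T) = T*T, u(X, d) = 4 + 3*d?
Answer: -744408559/3060202 ≈ -243.25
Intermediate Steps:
s(T) = T²
-48909/((-1*48066)) + s(216)/u(10, -65) = -48909/((-1*48066)) + 216²/(4 + 3*(-65)) = -48909/(-48066) + 46656/(4 - 195) = -48909*(-1/48066) + 46656/(-191) = 16303/16022 + 46656*(-1/191) = 16303/16022 - 46656/191 = -744408559/3060202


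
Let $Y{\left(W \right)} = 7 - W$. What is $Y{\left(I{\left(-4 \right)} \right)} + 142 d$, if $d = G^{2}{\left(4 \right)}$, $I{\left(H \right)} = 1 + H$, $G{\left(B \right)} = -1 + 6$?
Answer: $3560$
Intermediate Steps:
$G{\left(B \right)} = 5$
$d = 25$ ($d = 5^{2} = 25$)
$Y{\left(I{\left(-4 \right)} \right)} + 142 d = \left(7 - \left(1 - 4\right)\right) + 142 \cdot 25 = \left(7 - -3\right) + 3550 = \left(7 + 3\right) + 3550 = 10 + 3550 = 3560$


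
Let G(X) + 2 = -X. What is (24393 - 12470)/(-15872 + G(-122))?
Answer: -11923/15752 ≈ -0.75692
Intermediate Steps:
G(X) = -2 - X
(24393 - 12470)/(-15872 + G(-122)) = (24393 - 12470)/(-15872 + (-2 - 1*(-122))) = 11923/(-15872 + (-2 + 122)) = 11923/(-15872 + 120) = 11923/(-15752) = 11923*(-1/15752) = -11923/15752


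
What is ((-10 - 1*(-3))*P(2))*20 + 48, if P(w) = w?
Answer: -232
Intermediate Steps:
((-10 - 1*(-3))*P(2))*20 + 48 = ((-10 - 1*(-3))*2)*20 + 48 = ((-10 + 3)*2)*20 + 48 = -7*2*20 + 48 = -14*20 + 48 = -280 + 48 = -232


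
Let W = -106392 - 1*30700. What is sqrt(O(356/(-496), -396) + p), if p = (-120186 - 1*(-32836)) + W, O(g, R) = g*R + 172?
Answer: I*sqrt(215250329)/31 ≈ 473.27*I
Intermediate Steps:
W = -137092 (W = -106392 - 30700 = -137092)
O(g, R) = 172 + R*g (O(g, R) = R*g + 172 = 172 + R*g)
p = -224442 (p = (-120186 - 1*(-32836)) - 137092 = (-120186 + 32836) - 137092 = -87350 - 137092 = -224442)
sqrt(O(356/(-496), -396) + p) = sqrt((172 - 140976/(-496)) - 224442) = sqrt((172 - 140976*(-1)/496) - 224442) = sqrt((172 - 396*(-89/124)) - 224442) = sqrt((172 + 8811/31) - 224442) = sqrt(14143/31 - 224442) = sqrt(-6943559/31) = I*sqrt(215250329)/31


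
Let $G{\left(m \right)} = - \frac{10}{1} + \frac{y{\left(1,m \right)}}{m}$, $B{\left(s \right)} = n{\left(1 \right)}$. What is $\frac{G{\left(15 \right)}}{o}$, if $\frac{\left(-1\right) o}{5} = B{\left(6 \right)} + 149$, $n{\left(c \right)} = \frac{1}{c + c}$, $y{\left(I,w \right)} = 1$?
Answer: $\frac{298}{22425} \approx 0.013289$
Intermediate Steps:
$n{\left(c \right)} = \frac{1}{2 c}$
$B{\left(s \right)} = \frac{1}{2}$ ($B{\left(s \right)} = \frac{1}{2 \cdot 1} = \frac{1}{2} \cdot 1 = \frac{1}{2}$)
$G{\left(m \right)} = -10 + \frac{1}{m}$ ($G{\left(m \right)} = - \frac{10}{1} + 1 \frac{1}{m} = \left(-10\right) 1 + \frac{1}{m} = -10 + \frac{1}{m}$)
$o = - \frac{1495}{2}$ ($o = - 5 \left(\frac{1}{2} + 149\right) = \left(-5\right) \frac{299}{2} = - \frac{1495}{2} \approx -747.5$)
$\frac{G{\left(15 \right)}}{o} = \frac{-10 + \frac{1}{15}}{- \frac{1495}{2}} = \left(-10 + \frac{1}{15}\right) \left(- \frac{2}{1495}\right) = \left(- \frac{149}{15}\right) \left(- \frac{2}{1495}\right) = \frac{298}{22425}$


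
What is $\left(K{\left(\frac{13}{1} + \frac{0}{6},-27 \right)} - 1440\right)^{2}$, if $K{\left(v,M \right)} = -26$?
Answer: $2149156$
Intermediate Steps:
$\left(K{\left(\frac{13}{1} + \frac{0}{6},-27 \right)} - 1440\right)^{2} = \left(-26 - 1440\right)^{2} = \left(-1466\right)^{2} = 2149156$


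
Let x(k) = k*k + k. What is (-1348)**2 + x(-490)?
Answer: 2056714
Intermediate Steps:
x(k) = k + k**2 (x(k) = k**2 + k = k + k**2)
(-1348)**2 + x(-490) = (-1348)**2 - 490*(1 - 490) = 1817104 - 490*(-489) = 1817104 + 239610 = 2056714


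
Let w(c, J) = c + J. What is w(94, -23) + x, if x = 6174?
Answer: 6245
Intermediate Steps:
w(c, J) = J + c
w(94, -23) + x = (-23 + 94) + 6174 = 71 + 6174 = 6245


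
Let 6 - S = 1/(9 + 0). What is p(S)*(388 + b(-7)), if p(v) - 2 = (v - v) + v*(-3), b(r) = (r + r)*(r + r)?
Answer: -27448/3 ≈ -9149.3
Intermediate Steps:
b(r) = 4*r² (b(r) = (2*r)*(2*r) = 4*r²)
S = 53/9 (S = 6 - 1/(9 + 0) = 6 - 1/9 = 6 - 1*⅑ = 6 - ⅑ = 53/9 ≈ 5.8889)
p(v) = 2 - 3*v (p(v) = 2 + ((v - v) + v*(-3)) = 2 + (0 - 3*v) = 2 - 3*v)
p(S)*(388 + b(-7)) = (2 - 3*53/9)*(388 + 4*(-7)²) = (2 - 53/3)*(388 + 4*49) = -47*(388 + 196)/3 = -47/3*584 = -27448/3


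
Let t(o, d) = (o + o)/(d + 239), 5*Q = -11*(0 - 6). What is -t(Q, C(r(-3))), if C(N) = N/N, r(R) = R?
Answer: -11/100 ≈ -0.11000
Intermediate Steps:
Q = 66/5 (Q = (-11*(0 - 6))/5 = (-11*(-6))/5 = (⅕)*66 = 66/5 ≈ 13.200)
C(N) = 1
t(o, d) = 2*o/(239 + d) (t(o, d) = (2*o)/(239 + d) = 2*o/(239 + d))
-t(Q, C(r(-3))) = -2*66/(5*(239 + 1)) = -2*66/(5*240) = -1*11/100 = -11/100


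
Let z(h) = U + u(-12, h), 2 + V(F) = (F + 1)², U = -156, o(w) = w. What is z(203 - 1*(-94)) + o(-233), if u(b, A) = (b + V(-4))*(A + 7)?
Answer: -1909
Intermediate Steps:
V(F) = -2 + (1 + F)² (V(F) = -2 + (F + 1)² = -2 + (1 + F)²)
u(b, A) = (7 + A)*(7 + b) (u(b, A) = (b + (-2 + (1 - 4)²))*(A + 7) = (b + (-2 + (-3)²))*(7 + A) = (b + (-2 + 9))*(7 + A) = (b + 7)*(7 + A) = (7 + b)*(7 + A) = (7 + A)*(7 + b))
z(h) = -191 - 5*h (z(h) = -156 + (49 + 7*h + 7*(-12) + h*(-12)) = -156 + (49 + 7*h - 84 - 12*h) = -156 + (-35 - 5*h) = -191 - 5*h)
z(203 - 1*(-94)) + o(-233) = (-191 - 5*(203 - 1*(-94))) - 233 = (-191 - 5*(203 + 94)) - 233 = (-191 - 5*297) - 233 = (-191 - 1485) - 233 = -1676 - 233 = -1909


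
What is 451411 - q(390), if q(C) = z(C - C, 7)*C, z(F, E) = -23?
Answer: 460381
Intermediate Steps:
q(C) = -23*C
451411 - q(390) = 451411 - (-23)*390 = 451411 - 1*(-8970) = 451411 + 8970 = 460381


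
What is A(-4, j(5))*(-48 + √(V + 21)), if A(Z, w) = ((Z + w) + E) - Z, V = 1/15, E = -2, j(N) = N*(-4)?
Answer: 1056 - 44*√1185/15 ≈ 955.02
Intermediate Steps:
j(N) = -4*N
V = 1/15 ≈ 0.066667
A(Z, w) = -2 + w (A(Z, w) = ((Z + w) - 2) - Z = (-2 + Z + w) - Z = -2 + w)
A(-4, j(5))*(-48 + √(V + 21)) = (-2 - 4*5)*(-48 + √(1/15 + 21)) = (-2 - 20)*(-48 + √(316/15)) = -22*(-48 + 2*√1185/15) = 1056 - 44*√1185/15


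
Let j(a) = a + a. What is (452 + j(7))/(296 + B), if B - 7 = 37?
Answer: 233/170 ≈ 1.3706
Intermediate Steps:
B = 44 (B = 7 + 37 = 44)
j(a) = 2*a
(452 + j(7))/(296 + B) = (452 + 2*7)/(296 + 44) = (452 + 14)/340 = 466*(1/340) = 233/170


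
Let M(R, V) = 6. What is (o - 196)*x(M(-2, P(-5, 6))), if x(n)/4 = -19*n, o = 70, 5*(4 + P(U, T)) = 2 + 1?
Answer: 57456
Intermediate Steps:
P(U, T) = -17/5 (P(U, T) = -4 + (2 + 1)/5 = -4 + (1/5)*3 = -4 + 3/5 = -17/5)
x(n) = -76*n (x(n) = 4*(-19*n) = -76*n)
(o - 196)*x(M(-2, P(-5, 6))) = (70 - 196)*(-76*6) = -126*(-456) = 57456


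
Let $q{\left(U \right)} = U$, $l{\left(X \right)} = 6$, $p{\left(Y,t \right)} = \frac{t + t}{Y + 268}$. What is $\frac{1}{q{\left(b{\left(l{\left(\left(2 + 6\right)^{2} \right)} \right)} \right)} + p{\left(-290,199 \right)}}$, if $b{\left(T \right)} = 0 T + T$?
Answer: $- \frac{11}{133} \approx -0.082707$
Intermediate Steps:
$p{\left(Y,t \right)} = \frac{2 t}{268 + Y}$
$b{\left(T \right)} = T$ ($b{\left(T \right)} = 0 + T = T$)
$\frac{1}{q{\left(b{\left(l{\left(\left(2 + 6\right)^{2} \right)} \right)} \right)} + p{\left(-290,199 \right)}} = \frac{1}{6 + 2 \cdot 199 \frac{1}{268 - 290}} = \frac{1}{6 + 2 \cdot 199 \frac{1}{-22}} = \frac{1}{6 + 2 \cdot 199 \left(- \frac{1}{22}\right)} = \frac{1}{6 - \frac{199}{11}} = \frac{1}{- \frac{133}{11}} = - \frac{11}{133}$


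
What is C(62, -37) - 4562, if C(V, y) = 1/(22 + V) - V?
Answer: -388415/84 ≈ -4624.0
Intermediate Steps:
C(62, -37) - 4562 = (1 - 1*62**2 - 22*62)/(22 + 62) - 4562 = (1 - 1*3844 - 1364)/84 - 4562 = (1 - 3844 - 1364)/84 - 4562 = (1/84)*(-5207) - 4562 = -5207/84 - 4562 = -388415/84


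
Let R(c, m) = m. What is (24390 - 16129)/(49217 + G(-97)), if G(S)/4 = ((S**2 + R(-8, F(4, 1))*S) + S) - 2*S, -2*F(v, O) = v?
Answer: 8261/88017 ≈ 0.093857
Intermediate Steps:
F(v, O) = -v/2
G(S) = -12*S + 4*S**2 (G(S) = 4*(((S**2 + (-1/2*4)*S) + S) - 2*S) = 4*(((S**2 - 2*S) + S) - 2*S) = 4*((S**2 - S) - 2*S) = 4*(S**2 - 3*S) = -12*S + 4*S**2)
(24390 - 16129)/(49217 + G(-97)) = (24390 - 16129)/(49217 + 4*(-97)*(-3 - 97)) = 8261/(49217 + 4*(-97)*(-100)) = 8261/(49217 + 38800) = 8261/88017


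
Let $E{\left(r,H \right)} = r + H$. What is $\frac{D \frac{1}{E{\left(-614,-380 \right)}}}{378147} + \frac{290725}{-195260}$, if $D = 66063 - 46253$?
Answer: $- \frac{1561157627945}{1048485161724} \approx -1.489$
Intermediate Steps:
$D = 19810$ ($D = 66063 - 46253 = 19810$)
$E{\left(r,H \right)} = H + r$
$\frac{D \frac{1}{E{\left(-614,-380 \right)}}}{378147} + \frac{290725}{-195260} = \frac{19810 \frac{1}{-380 - 614}}{378147} + \frac{290725}{-195260} = \frac{19810}{-994} \cdot \frac{1}{378147} + 290725 \left(- \frac{1}{195260}\right) = 19810 \left(- \frac{1}{994}\right) \frac{1}{378147} - \frac{58145}{39052} = \left(- \frac{1415}{71}\right) \frac{1}{378147} - \frac{58145}{39052} = - \frac{1415}{26848437} - \frac{58145}{39052} = - \frac{1561157627945}{1048485161724}$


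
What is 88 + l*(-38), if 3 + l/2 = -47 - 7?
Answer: 4420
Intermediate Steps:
l = -114 (l = -6 + 2*(-47 - 7) = -6 + 2*(-54) = -6 - 108 = -114)
88 + l*(-38) = 88 - 114*(-38) = 88 + 4332 = 4420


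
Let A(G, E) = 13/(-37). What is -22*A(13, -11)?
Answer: 286/37 ≈ 7.7297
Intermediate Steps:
A(G, E) = -13/37 (A(G, E) = 13*(-1/37) = -13/37)
-22*A(13, -11) = -22*(-13/37) = 286/37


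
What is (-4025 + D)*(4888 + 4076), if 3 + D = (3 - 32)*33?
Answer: -44685540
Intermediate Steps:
D = -960 (D = -3 + (3 - 32)*33 = -3 - 29*33 = -3 - 957 = -960)
(-4025 + D)*(4888 + 4076) = (-4025 - 960)*(4888 + 4076) = -4985*8964 = -44685540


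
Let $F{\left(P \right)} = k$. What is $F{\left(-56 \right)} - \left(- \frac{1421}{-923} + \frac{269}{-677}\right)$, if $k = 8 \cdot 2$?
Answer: $\frac{9284206}{624871} \approx 14.858$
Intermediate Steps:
$k = 16$
$F{\left(P \right)} = 16$
$F{\left(-56 \right)} - \left(- \frac{1421}{-923} + \frac{269}{-677}\right) = 16 - \left(- \frac{1421}{-923} + \frac{269}{-677}\right) = 16 - \left(\left(-1421\right) \left(- \frac{1}{923}\right) + 269 \left(- \frac{1}{677}\right)\right) = 16 - \left(\frac{1421}{923} - \frac{269}{677}\right) = 16 - \frac{713730}{624871} = \frac{9284206}{624871}$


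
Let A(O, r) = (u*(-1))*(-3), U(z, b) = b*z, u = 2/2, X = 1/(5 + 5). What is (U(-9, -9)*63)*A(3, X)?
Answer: 15309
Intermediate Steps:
X = 1/10 ≈ 0.10000
u = 1 (u = 2*(1/2) = 1)
A(O, r) = 3 (A(O, r) = (1*(-1))*(-3) = -1*(-3) = 3)
(U(-9, -9)*63)*A(3, X) = (-9*(-9)*63)*3 = (81*63)*3 = 5103*3 = 15309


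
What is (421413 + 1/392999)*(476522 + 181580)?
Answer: 108991488751437976/392999 ≈ 2.7733e+11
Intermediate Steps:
(421413 + 1/392999)*(476522 + 181580) = (421413 + 1/392999)*658102 = (165614887588/392999)*658102 = 108991488751437976/392999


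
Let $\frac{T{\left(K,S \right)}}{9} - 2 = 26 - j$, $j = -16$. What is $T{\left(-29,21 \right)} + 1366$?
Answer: $1762$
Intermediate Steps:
$T{\left(K,S \right)} = 396$ ($T{\left(K,S \right)} = 18 + 9 \left(26 - -16\right) = 18 + 9 \left(26 + 16\right) = 18 + 9 \cdot 42 = 18 + 378 = 396$)
$T{\left(-29,21 \right)} + 1366 = 396 + 1366 = 1762$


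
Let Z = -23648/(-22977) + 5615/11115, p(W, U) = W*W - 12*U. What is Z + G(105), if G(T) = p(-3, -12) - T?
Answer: 281123387/5675319 ≈ 49.534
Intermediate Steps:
p(W, U) = W² - 12*U
Z = 8708075/5675319 (Z = -23648*(-1/22977) + 5615*(1/11115) = 23648/22977 + 1123/2223 = 8708075/5675319 ≈ 1.5344)
G(T) = 153 - T (G(T) = ((-3)² - 12*(-12)) - T = (9 + 144) - T = 153 - T)
Z + G(105) = 8708075/5675319 + (153 - 1*105) = 8708075/5675319 + (153 - 105) = 8708075/5675319 + 48 = 281123387/5675319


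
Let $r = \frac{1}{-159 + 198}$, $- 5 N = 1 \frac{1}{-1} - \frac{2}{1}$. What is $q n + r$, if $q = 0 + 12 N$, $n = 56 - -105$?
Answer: $\frac{226049}{195} \approx 1159.2$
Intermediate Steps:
$N = \frac{3}{5}$ ($N = - \frac{1 \frac{1}{-1} - \frac{2}{1}}{5} = - \frac{1 \left(-1\right) - 2}{5} = - \frac{-1 - 2}{5} = \left(- \frac{1}{5}\right) \left(-3\right) = \frac{3}{5} \approx 0.6$)
$r = \frac{1}{39} \approx 0.025641$
$n = 161$ ($n = 56 + 105 = 161$)
$q = \frac{36}{5}$ ($q = 0 + 12 \cdot \frac{3}{5} = 0 + \frac{36}{5} = \frac{36}{5} \approx 7.2$)
$q n + r = \frac{36}{5} \cdot 161 + \frac{1}{39} = \frac{5796}{5} + \frac{1}{39} = \frac{226049}{195}$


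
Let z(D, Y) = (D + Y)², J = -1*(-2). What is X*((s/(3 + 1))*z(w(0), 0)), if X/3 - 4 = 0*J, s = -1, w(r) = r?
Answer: 0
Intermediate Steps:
J = 2
X = 12 (X = 12 + 3*(0*2) = 12 + 3*0 = 12 + 0 = 12)
X*((s/(3 + 1))*z(w(0), 0)) = 12*((-1/(3 + 1))*(0 + 0)²) = 12*(-1/4*0²) = 12*(-1*¼*0) = 12*(-¼*0) = 12*0 = 0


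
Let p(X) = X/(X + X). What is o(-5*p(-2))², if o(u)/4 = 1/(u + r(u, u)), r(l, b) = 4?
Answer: 64/9 ≈ 7.1111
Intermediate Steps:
p(X) = ½ (p(X) = X/((2*X)) = (1/(2*X))*X = ½)
o(u) = 4/(4 + u) (o(u) = 4/(u + 4) = 4/(4 + u))
o(-5*p(-2))² = (4/(4 - 5*½))² = (4/(4 - 5/2))² = (4/(3/2))² = (4*(⅔))² = (8/3)² = 64/9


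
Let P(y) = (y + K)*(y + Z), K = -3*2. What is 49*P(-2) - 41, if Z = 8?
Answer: -2393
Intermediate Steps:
K = -6
P(y) = (-6 + y)*(8 + y) (P(y) = (y - 6)*(y + 8) = (-6 + y)*(8 + y))
49*P(-2) - 41 = 49*(-48 + (-2)² + 2*(-2)) - 41 = 49*(-48 + 4 - 4) - 41 = 49*(-48) - 41 = -2352 - 41 = -2393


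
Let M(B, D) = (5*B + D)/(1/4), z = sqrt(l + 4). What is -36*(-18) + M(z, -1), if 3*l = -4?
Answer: 644 + 40*sqrt(6)/3 ≈ 676.66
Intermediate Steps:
l = -4/3 (l = (1/3)*(-4) = -4/3 ≈ -1.3333)
z = 2*sqrt(6)/3 (z = sqrt(-4/3 + 4) = sqrt(8/3) = 2*sqrt(6)/3 ≈ 1.6330)
M(B, D) = 4*D + 20*B (M(B, D) = (D + 5*B)/(1/4) = (D + 5*B)*4 = 4*D + 20*B)
-36*(-18) + M(z, -1) = -36*(-18) + (4*(-1) + 20*(2*sqrt(6)/3)) = 648 + (-4 + 40*sqrt(6)/3) = 644 + 40*sqrt(6)/3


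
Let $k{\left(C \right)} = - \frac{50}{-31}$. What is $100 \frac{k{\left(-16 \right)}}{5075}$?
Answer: $\frac{200}{6293} \approx 0.031781$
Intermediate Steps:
$k{\left(C \right)} = \frac{50}{31}$ ($k{\left(C \right)} = \left(-50\right) \left(- \frac{1}{31}\right) = \frac{50}{31}$)
$100 \frac{k{\left(-16 \right)}}{5075} = 100 \frac{50}{31 \cdot 5075} = 100 \cdot \frac{50}{31} \cdot \frac{1}{5075} = 100 \cdot \frac{2}{6293} = \frac{200}{6293}$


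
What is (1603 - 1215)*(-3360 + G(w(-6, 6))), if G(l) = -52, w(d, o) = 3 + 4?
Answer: -1323856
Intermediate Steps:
w(d, o) = 7
(1603 - 1215)*(-3360 + G(w(-6, 6))) = (1603 - 1215)*(-3360 - 52) = 388*(-3412) = -1323856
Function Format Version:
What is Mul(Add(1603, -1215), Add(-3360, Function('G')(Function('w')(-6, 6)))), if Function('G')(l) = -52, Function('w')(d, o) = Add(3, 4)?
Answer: -1323856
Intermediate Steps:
Function('w')(d, o) = 7
Mul(Add(1603, -1215), Add(-3360, Function('G')(Function('w')(-6, 6)))) = Mul(Add(1603, -1215), Add(-3360, -52)) = Mul(388, -3412) = -1323856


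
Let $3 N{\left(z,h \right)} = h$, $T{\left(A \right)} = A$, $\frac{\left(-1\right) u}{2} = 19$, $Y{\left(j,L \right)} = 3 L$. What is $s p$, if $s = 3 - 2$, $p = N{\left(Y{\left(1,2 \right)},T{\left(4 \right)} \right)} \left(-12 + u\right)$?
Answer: $- \frac{200}{3} \approx -66.667$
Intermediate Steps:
$u = -38$ ($u = \left(-2\right) 19 = -38$)
$N{\left(z,h \right)} = \frac{h}{3}$
$p = - \frac{200}{3}$ ($p = \frac{1}{3} \cdot 4 \left(-12 - 38\right) = \frac{4}{3} \left(-50\right) = - \frac{200}{3} \approx -66.667$)
$s = 1$
$s p = 1 \left(- \frac{200}{3}\right) = - \frac{200}{3}$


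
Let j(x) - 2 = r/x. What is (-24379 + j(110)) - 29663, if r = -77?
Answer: -540407/10 ≈ -54041.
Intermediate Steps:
j(x) = 2 - 77/x
(-24379 + j(110)) - 29663 = (-24379 + (2 - 77/110)) - 29663 = (-24379 + (2 - 77*1/110)) - 29663 = (-24379 + (2 - 7/10)) - 29663 = (-24379 + 13/10) - 29663 = -243777/10 - 29663 = -540407/10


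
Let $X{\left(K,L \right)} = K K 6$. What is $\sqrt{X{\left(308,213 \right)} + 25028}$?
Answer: $2 \sqrt{148553} \approx 770.85$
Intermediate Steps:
$X{\left(K,L \right)} = 6 K^{2}$ ($X{\left(K,L \right)} = K^{2} \cdot 6 = 6 K^{2}$)
$\sqrt{X{\left(308,213 \right)} + 25028} = \sqrt{6 \cdot 308^{2} + 25028} = \sqrt{6 \cdot 94864 + 25028} = \sqrt{569184 + 25028} = \sqrt{594212} = 2 \sqrt{148553}$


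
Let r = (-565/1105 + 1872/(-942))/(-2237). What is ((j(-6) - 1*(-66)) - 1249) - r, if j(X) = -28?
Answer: -93994502572/77617189 ≈ -1211.0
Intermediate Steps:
r = 86693/77617189 (r = (-565*1/1105 + 1872*(-1/942))*(-1/2237) = (-113/221 - 312/157)*(-1/2237) = -86693/34697*(-1/2237) = 86693/77617189 ≈ 0.0011169)
((j(-6) - 1*(-66)) - 1249) - r = ((-28 - 1*(-66)) - 1249) - 1*86693/77617189 = ((-28 + 66) - 1249) - 86693/77617189 = (38 - 1249) - 86693/77617189 = -1211 - 86693/77617189 = -93994502572/77617189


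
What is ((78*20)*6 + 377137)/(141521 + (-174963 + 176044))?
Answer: 386497/142602 ≈ 2.7103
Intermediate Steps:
((78*20)*6 + 377137)/(141521 + (-174963 + 176044)) = (1560*6 + 377137)/(141521 + 1081) = (9360 + 377137)/142602 = 386497*(1/142602) = 386497/142602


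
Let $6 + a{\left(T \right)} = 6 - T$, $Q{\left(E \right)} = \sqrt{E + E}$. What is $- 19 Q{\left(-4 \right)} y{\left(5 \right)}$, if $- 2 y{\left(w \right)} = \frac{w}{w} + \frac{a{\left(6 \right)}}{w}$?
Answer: $- \frac{19 i \sqrt{2}}{5} \approx - 5.374 i$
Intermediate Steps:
$Q{\left(E \right)} = \sqrt{2} \sqrt{E}$ ($Q{\left(E \right)} = \sqrt{2 E} = \sqrt{2} \sqrt{E}$)
$a{\left(T \right)} = - T$ ($a{\left(T \right)} = -6 - \left(-6 + T\right) = - T$)
$y{\left(w \right)} = - \frac{1}{2} + \frac{3}{w}$ ($y{\left(w \right)} = - \frac{\frac{w}{w} + \frac{\left(-1\right) 6}{w}}{2} = - \frac{1 - \frac{6}{w}}{2} = - \frac{1}{2} + \frac{3}{w}$)
$- 19 Q{\left(-4 \right)} y{\left(5 \right)} = - 19 \sqrt{2} \sqrt{-4} \frac{6 - 5}{2 \cdot 5} = - 19 \sqrt{2} \cdot 2 i \frac{1}{2} \cdot \frac{1}{5} \left(6 - 5\right) = - 19 \cdot 2 i \sqrt{2} \cdot \frac{1}{2} \cdot \frac{1}{5} \cdot 1 = - 38 i \sqrt{2} \cdot \frac{1}{10} = - \frac{19 i \sqrt{2}}{5}$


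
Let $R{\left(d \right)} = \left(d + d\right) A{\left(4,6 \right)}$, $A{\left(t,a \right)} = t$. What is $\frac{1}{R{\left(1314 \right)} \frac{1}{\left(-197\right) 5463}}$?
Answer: $- \frac{119579}{1168} \approx -102.38$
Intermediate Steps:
$R{\left(d \right)} = 8 d$ ($R{\left(d \right)} = \left(d + d\right) 4 = 2 d 4 = 8 d$)
$\frac{1}{R{\left(1314 \right)} \frac{1}{\left(-197\right) 5463}} = \frac{1}{8 \cdot 1314 \frac{1}{\left(-197\right) 5463}} = \frac{1}{10512 \frac{1}{-1076211}} = \frac{1}{10512 \left(- \frac{1}{1076211}\right)} = \frac{1}{- \frac{1168}{119579}} = - \frac{119579}{1168}$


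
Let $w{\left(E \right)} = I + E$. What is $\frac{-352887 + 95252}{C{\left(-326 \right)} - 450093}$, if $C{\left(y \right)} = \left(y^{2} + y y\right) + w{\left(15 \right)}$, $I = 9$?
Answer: $\frac{36805}{33931} \approx 1.0847$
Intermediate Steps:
$w{\left(E \right)} = 9 + E$
$C{\left(y \right)} = 24 + 2 y^{2}$ ($C{\left(y \right)} = \left(y^{2} + y y\right) + \left(9 + 15\right) = \left(y^{2} + y^{2}\right) + 24 = 2 y^{2} + 24 = 24 + 2 y^{2}$)
$\frac{-352887 + 95252}{C{\left(-326 \right)} - 450093} = \frac{-352887 + 95252}{\left(24 + 2 \left(-326\right)^{2}\right) - 450093} = - \frac{257635}{\left(24 + 2 \cdot 106276\right) - 450093} = - \frac{257635}{\left(24 + 212552\right) - 450093} = - \frac{257635}{212576 - 450093} = - \frac{257635}{-237517} = \left(-257635\right) \left(- \frac{1}{237517}\right) = \frac{36805}{33931}$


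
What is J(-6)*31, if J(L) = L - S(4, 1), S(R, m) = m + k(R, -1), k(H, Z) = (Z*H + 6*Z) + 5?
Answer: -62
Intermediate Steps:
k(H, Z) = 5 + 6*Z + H*Z (k(H, Z) = (H*Z + 6*Z) + 5 = (6*Z + H*Z) + 5 = 5 + 6*Z + H*Z)
S(R, m) = -1 + m - R (S(R, m) = m + (5 + 6*(-1) + R*(-1)) = m + (5 - 6 - R) = m + (-1 - R) = -1 + m - R)
J(L) = 4 + L (J(L) = L - (-1 + 1 - 1*4) = L - (-1 + 1 - 4) = L - 1*(-4) = L + 4 = 4 + L)
J(-6)*31 = (4 - 6)*31 = -2*31 = -62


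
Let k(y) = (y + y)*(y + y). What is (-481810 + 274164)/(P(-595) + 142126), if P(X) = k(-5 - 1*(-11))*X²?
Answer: -103823/25560863 ≈ -0.0040618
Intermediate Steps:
k(y) = 4*y² (k(y) = (2*y)*(2*y) = 4*y²)
P(X) = 144*X² (P(X) = (4*(-5 - 1*(-11))²)*X² = (4*(-5 + 11)²)*X² = (4*6²)*X² = (4*36)*X² = 144*X²)
(-481810 + 274164)/(P(-595) + 142126) = (-481810 + 274164)/(144*(-595)² + 142126) = -207646/(144*354025 + 142126) = -207646/(50979600 + 142126) = -207646/51121726 = -207646*1/51121726 = -103823/25560863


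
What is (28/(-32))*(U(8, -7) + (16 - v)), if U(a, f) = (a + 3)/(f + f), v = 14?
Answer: -17/16 ≈ -1.0625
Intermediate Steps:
U(a, f) = (3 + a)/(2*f) (U(a, f) = (3 + a)/((2*f)) = (3 + a)*(1/(2*f)) = (3 + a)/(2*f))
(28/(-32))*(U(8, -7) + (16 - v)) = (28/(-32))*((½)*(3 + 8)/(-7) + (16 - 1*14)) = (28*(-1/32))*((½)*(-⅐)*11 + (16 - 14)) = -7*(-11/14 + 2)/8 = -7/8*17/14 = -17/16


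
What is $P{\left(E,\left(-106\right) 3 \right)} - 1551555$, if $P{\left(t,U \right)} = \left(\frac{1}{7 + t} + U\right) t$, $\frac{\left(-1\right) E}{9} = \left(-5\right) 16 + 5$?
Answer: $- \frac{1204551135}{682} \approx -1.7662 \cdot 10^{6}$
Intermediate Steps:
$E = 675$ ($E = - 9 \left(\left(-5\right) 16 + 5\right) = - 9 \left(-80 + 5\right) = \left(-9\right) \left(-75\right) = 675$)
$P{\left(t,U \right)} = t \left(U + \frac{1}{7 + t}\right)$ ($P{\left(t,U \right)} = \left(U + \frac{1}{7 + t}\right) t = t \left(U + \frac{1}{7 + t}\right)$)
$P{\left(E,\left(-106\right) 3 \right)} - 1551555 = \frac{675 \left(1 + 7 \left(\left(-106\right) 3\right) + \left(-106\right) 3 \cdot 675\right)}{7 + 675} - 1551555 = \frac{675 \left(1 + 7 \left(-318\right) - 214650\right)}{682} - 1551555 = 675 \cdot \frac{1}{682} \left(1 - 2226 - 214650\right) - 1551555 = 675 \cdot \frac{1}{682} \left(-216875\right) - 1551555 = - \frac{146390625}{682} - 1551555 = - \frac{1204551135}{682}$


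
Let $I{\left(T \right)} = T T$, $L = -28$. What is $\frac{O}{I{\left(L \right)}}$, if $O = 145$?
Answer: $\frac{145}{784} \approx 0.18495$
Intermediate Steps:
$I{\left(T \right)} = T^{2}$
$\frac{O}{I{\left(L \right)}} = \frac{145}{\left(-28\right)^{2}} = \frac{145}{784}$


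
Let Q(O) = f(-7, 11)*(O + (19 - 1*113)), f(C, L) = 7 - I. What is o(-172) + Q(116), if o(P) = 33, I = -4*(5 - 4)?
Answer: 275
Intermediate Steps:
I = -4 (I = -4*1 = -4)
f(C, L) = 11 (f(C, L) = 7 - 1*(-4) = 7 + 4 = 11)
Q(O) = -1034 + 11*O (Q(O) = 11*(O + (19 - 1*113)) = 11*(O + (19 - 113)) = 11*(O - 94) = 11*(-94 + O) = -1034 + 11*O)
o(-172) + Q(116) = 33 + (-1034 + 11*116) = 33 + (-1034 + 1276) = 33 + 242 = 275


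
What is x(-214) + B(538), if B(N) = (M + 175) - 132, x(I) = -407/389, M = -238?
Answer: -76262/389 ≈ -196.05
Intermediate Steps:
x(I) = -407/389 (x(I) = -407*1/389 = -407/389)
B(N) = -195 (B(N) = (-238 + 175) - 132 = -63 - 132 = -195)
x(-214) + B(538) = -407/389 - 195 = -76262/389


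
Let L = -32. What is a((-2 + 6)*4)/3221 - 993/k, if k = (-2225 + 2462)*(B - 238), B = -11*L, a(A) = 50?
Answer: -615851/29008326 ≈ -0.021230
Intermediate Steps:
B = 352 (B = -11*(-32) = 352)
k = 27018 (k = (-2225 + 2462)*(352 - 238) = 237*114 = 27018)
a((-2 + 6)*4)/3221 - 993/k = 50/3221 - 993/27018 = 50*(1/3221) - 993*1/27018 = 50/3221 - 331/9006 = -615851/29008326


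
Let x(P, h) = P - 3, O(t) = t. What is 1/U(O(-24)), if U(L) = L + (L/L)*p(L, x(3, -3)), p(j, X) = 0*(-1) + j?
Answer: -1/48 ≈ -0.020833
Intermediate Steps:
x(P, h) = -3 + P
p(j, X) = j (p(j, X) = 0 + j = j)
U(L) = 2*L (U(L) = L + (L/L)*L = L + 1*L = L + L = 2*L)
1/U(O(-24)) = 1/(2*(-24)) = 1/(-48) = -1/48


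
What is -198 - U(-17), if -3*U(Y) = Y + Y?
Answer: -628/3 ≈ -209.33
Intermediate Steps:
U(Y) = -2*Y/3 (U(Y) = -(Y + Y)/3 = -2*Y/3)
-198 - U(-17) = -198 - (-2)*(-17)/3 = -198 - 1*34/3 = -198 - 34/3 = -628/3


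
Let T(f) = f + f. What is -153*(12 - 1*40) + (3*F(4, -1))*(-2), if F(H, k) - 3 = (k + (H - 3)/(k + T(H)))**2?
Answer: 208818/49 ≈ 4261.6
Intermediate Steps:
T(f) = 2*f
F(H, k) = 3 + (k + (-3 + H)/(k + 2*H))**2 (F(H, k) = 3 + (k + (H - 3)/(k + 2*H))**2 = 3 + (k + (-3 + H)/(k + 2*H))**2)
-153*(12 - 1*40) + (3*F(4, -1))*(-2) = -153*(12 - 1*40) + (3*(3 + (-3 + 4 + (-1)**2 + 2*4*(-1))**2/(-1 + 2*4)**2))*(-2) = -153*(12 - 40) + (3*(3 + (-3 + 4 + 1 - 8)**2/(-1 + 8)**2))*(-2) = -153*(-28) + (3*(3 + (-6)**2/7**2))*(-2) = 4284 + (3*(3 + (1/49)*36))*(-2) = 4284 + (3*(3 + 36/49))*(-2) = 4284 + (3*(183/49))*(-2) = 4284 + (549/49)*(-2) = 4284 - 1098/49 = 208818/49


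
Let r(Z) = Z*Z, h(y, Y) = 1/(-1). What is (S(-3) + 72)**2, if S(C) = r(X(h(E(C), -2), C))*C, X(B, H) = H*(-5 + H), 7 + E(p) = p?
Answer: 2742336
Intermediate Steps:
E(p) = -7 + p
h(y, Y) = -1
r(Z) = Z**2
S(C) = C**3*(-5 + C)**2 (S(C) = (C*(-5 + C))**2*C = (C**2*(-5 + C)**2)*C = C**3*(-5 + C)**2)
(S(-3) + 72)**2 = ((-3)**3*(-5 - 3)**2 + 72)**2 = (-27*(-8)**2 + 72)**2 = (-27*64 + 72)**2 = (-1728 + 72)**2 = (-1656)**2 = 2742336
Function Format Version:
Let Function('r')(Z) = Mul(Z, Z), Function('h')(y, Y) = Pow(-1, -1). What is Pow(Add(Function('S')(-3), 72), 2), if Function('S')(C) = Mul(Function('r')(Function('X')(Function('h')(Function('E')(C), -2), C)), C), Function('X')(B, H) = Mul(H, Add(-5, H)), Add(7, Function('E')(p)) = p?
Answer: 2742336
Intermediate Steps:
Function('E')(p) = Add(-7, p)
Function('h')(y, Y) = -1
Function('r')(Z) = Pow(Z, 2)
Function('S')(C) = Mul(Pow(C, 3), Pow(Add(-5, C), 2)) (Function('S')(C) = Mul(Pow(Mul(C, Add(-5, C)), 2), C) = Mul(Mul(Pow(C, 2), Pow(Add(-5, C), 2)), C) = Mul(Pow(C, 3), Pow(Add(-5, C), 2)))
Pow(Add(Function('S')(-3), 72), 2) = Pow(Add(Mul(Pow(-3, 3), Pow(Add(-5, -3), 2)), 72), 2) = Pow(Add(Mul(-27, Pow(-8, 2)), 72), 2) = Pow(Add(Mul(-27, 64), 72), 2) = Pow(Add(-1728, 72), 2) = Pow(-1656, 2) = 2742336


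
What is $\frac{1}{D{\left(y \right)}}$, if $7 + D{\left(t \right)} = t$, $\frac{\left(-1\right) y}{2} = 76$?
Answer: $- \frac{1}{159} \approx -0.0062893$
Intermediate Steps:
$y = -152$ ($y = \left(-2\right) 76 = -152$)
$D{\left(t \right)} = -7 + t$
$\frac{1}{D{\left(y \right)}} = \frac{1}{-7 - 152} = \frac{1}{-159} = - \frac{1}{159}$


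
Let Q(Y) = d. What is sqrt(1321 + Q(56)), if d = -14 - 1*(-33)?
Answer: 2*sqrt(335) ≈ 36.606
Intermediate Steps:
d = 19 (d = -14 + 33 = 19)
Q(Y) = 19
sqrt(1321 + Q(56)) = sqrt(1321 + 19) = sqrt(1340) = 2*sqrt(335)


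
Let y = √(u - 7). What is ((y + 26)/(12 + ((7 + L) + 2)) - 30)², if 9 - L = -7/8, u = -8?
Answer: 51867844/61009 - 8864*I*√15/4693 ≈ 850.17 - 7.3152*I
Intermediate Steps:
L = 79/8 (L = 9 - (-7)/8 = 9 - 1*(-7/8) = 9 + 7/8 = 79/8 ≈ 9.8750)
y = I*√15 (y = √(-8 - 7) = √(-15) = I*√15 ≈ 3.873*I)
((y + 26)/(12 + ((7 + L) + 2)) - 30)² = ((I*√15 + 26)/(12 + ((7 + 79/8) + 2)) - 30)² = ((26 + I*√15)/(12 + (135/8 + 2)) - 30)² = ((26 + I*√15)/(12 + 151/8) - 30)² = ((26 + I*√15)/(247/8) - 30)² = ((26 + I*√15)*(8/247) - 30)² = ((16/19 + 8*I*√15/247) - 30)² = (-554/19 + 8*I*√15/247)²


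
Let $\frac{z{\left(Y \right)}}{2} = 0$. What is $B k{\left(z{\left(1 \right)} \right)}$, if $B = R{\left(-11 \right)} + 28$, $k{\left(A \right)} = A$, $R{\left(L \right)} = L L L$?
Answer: $0$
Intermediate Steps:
$z{\left(Y \right)} = 0$ ($z{\left(Y \right)} = 2 \cdot 0 = 0$)
$R{\left(L \right)} = L^{3}$ ($R{\left(L \right)} = L^{2} L = L^{3}$)
$B = -1303$ ($B = \left(-11\right)^{3} + 28 = -1331 + 28 = -1303$)
$B k{\left(z{\left(1 \right)} \right)} = \left(-1303\right) 0 = 0$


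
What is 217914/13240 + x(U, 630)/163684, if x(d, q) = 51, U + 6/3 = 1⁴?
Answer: 2229356901/135448510 ≈ 16.459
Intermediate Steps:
U = -1 (U = -2 + 1⁴ = -2 + 1 = -1)
217914/13240 + x(U, 630)/163684 = 217914/13240 + 51/163684 = 217914*(1/13240) + 51*(1/163684) = 108957/6620 + 51/163684 = 2229356901/135448510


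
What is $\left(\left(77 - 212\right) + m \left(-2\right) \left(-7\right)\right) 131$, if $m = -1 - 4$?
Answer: $-26855$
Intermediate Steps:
$m = -5$
$\left(\left(77 - 212\right) + m \left(-2\right) \left(-7\right)\right) 131 = \left(\left(77 - 212\right) + \left(-5\right) \left(-2\right) \left(-7\right)\right) 131 = \left(-135 + 10 \left(-7\right)\right) 131 = \left(-135 - 70\right) 131 = \left(-205\right) 131 = -26855$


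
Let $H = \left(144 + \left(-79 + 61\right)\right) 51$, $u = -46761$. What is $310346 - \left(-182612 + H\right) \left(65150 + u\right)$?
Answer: $3240194700$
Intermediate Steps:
$H = 6426$ ($H = \left(144 - 18\right) 51 = 126 \cdot 51 = 6426$)
$310346 - \left(-182612 + H\right) \left(65150 + u\right) = 310346 - \left(-182612 + 6426\right) \left(65150 - 46761\right) = 310346 - \left(-176186\right) 18389 = 310346 - -3239884354 = 310346 + 3239884354 = 3240194700$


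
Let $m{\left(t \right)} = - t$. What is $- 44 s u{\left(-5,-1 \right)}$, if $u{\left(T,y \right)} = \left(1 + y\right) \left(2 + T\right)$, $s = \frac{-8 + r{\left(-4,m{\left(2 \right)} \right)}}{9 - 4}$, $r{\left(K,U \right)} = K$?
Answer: $0$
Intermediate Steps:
$s = - \frac{12}{5}$ ($s = \frac{-8 - 4}{9 - 4} = - \frac{12}{5} \approx -2.4$)
$- 44 s u{\left(-5,-1 \right)} = \left(-44\right) \left(- \frac{12}{5}\right) \left(2 - 5 + 2 \left(-1\right) - -5\right) = \frac{528 \left(2 - 5 - 2 + 5\right)}{5} = \frac{528}{5} \cdot 0 = 0$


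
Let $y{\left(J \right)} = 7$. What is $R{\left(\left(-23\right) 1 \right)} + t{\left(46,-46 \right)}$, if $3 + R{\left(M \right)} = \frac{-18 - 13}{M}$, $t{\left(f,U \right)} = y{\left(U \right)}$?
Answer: $\frac{123}{23} \approx 5.3478$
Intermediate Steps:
$t{\left(f,U \right)} = 7$
$R{\left(M \right)} = -3 - \frac{31}{M}$ ($R{\left(M \right)} = -3 + \frac{-18 - 13}{M} = -3 - \frac{31}{M}$)
$R{\left(\left(-23\right) 1 \right)} + t{\left(46,-46 \right)} = \left(-3 - \frac{31}{\left(-23\right) 1}\right) + 7 = \left(-3 - \frac{31}{-23}\right) + 7 = \left(-3 - - \frac{31}{23}\right) + 7 = \left(-3 + \frac{31}{23}\right) + 7 = - \frac{38}{23} + 7 = \frac{123}{23}$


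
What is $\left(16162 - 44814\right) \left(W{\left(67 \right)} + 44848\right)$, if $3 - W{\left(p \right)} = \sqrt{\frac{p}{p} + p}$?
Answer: $-1285070852 + 57304 \sqrt{17} \approx -1.2848 \cdot 10^{9}$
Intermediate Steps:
$W{\left(p \right)} = 3 - \sqrt{1 + p}$ ($W{\left(p \right)} = 3 - \sqrt{\frac{p}{p} + p} = 3 - \sqrt{1 + p}$)
$\left(16162 - 44814\right) \left(W{\left(67 \right)} + 44848\right) = \left(16162 - 44814\right) \left(\left(3 - \sqrt{1 + 67}\right) + 44848\right) = - 28652 \left(\left(3 - \sqrt{68}\right) + 44848\right) = - 28652 \left(\left(3 - 2 \sqrt{17}\right) + 44848\right) = - 28652 \left(44851 - 2 \sqrt{17}\right) = -1285070852 + 57304 \sqrt{17}$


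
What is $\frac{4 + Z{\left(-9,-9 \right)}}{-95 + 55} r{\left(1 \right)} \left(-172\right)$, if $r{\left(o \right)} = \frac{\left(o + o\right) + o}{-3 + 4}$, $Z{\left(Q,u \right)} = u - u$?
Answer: $\frac{258}{5} \approx 51.6$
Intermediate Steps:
$Z{\left(Q,u \right)} = 0$
$r{\left(o \right)} = 3 o$ ($r{\left(o \right)} = \frac{2 o + o}{1} = 3 o 1 = 3 o$)
$\frac{4 + Z{\left(-9,-9 \right)}}{-95 + 55} r{\left(1 \right)} \left(-172\right) = \frac{4 + 0}{-95 + 55} \cdot 3 \cdot 1 \left(-172\right) = \frac{4}{-40} \cdot 3 \left(-172\right) = 4 \left(- \frac{1}{40}\right) 3 \left(-172\right) = \left(- \frac{1}{10}\right) 3 \left(-172\right) = \left(- \frac{3}{10}\right) \left(-172\right) = \frac{258}{5}$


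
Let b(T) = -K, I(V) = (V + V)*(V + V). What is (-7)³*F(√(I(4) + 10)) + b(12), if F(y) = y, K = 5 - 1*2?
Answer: -3 - 343*√74 ≈ -2953.6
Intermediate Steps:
K = 3 (K = 5 - 2 = 3)
I(V) = 4*V² (I(V) = (2*V)*(2*V) = 4*V²)
b(T) = -3 (b(T) = -1*3 = -3)
(-7)³*F(√(I(4) + 10)) + b(12) = (-7)³*√(4*4² + 10) - 3 = -343*√(4*16 + 10) - 3 = -343*√(64 + 10) - 3 = -343*√74 - 3 = -3 - 343*√74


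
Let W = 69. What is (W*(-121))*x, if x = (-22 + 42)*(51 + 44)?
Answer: -15863100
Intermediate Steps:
x = 1900 (x = 20*95 = 1900)
(W*(-121))*x = (69*(-121))*1900 = -8349*1900 = -15863100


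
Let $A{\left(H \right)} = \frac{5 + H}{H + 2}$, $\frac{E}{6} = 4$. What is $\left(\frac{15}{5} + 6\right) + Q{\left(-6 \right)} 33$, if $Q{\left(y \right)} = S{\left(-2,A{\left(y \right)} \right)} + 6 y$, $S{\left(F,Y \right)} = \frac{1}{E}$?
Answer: $- \frac{9421}{8} \approx -1177.6$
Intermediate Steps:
$E = 24$ ($E = 6 \cdot 4 = 24$)
$A{\left(H \right)} = \frac{5 + H}{2 + H}$
$S{\left(F,Y \right)} = \frac{1}{24}$
$Q{\left(y \right)} = \frac{1}{24} + 6 y$
$\left(\frac{15}{5} + 6\right) + Q{\left(-6 \right)} 33 = \left(\frac{15}{5} + 6\right) + \left(\frac{1}{24} + 6 \left(-6\right)\right) 33 = \left(15 \cdot \frac{1}{5} + 6\right) + \left(\frac{1}{24} - 36\right) 33 = \left(3 + 6\right) - \frac{9493}{8} = 9 - \frac{9493}{8} = - \frac{9421}{8}$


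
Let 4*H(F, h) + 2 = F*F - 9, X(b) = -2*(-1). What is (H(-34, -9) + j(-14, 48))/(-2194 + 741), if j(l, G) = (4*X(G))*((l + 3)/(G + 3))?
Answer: -58043/296412 ≈ -0.19582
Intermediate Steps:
X(b) = 2
H(F, h) = -11/4 + F²/4 (H(F, h) = -½ + (F*F - 9)/4 = -½ + (F² - 9)/4 = -½ + (-9 + F²)/4 = -½ + (-9/4 + F²/4) = -11/4 + F²/4)
j(l, G) = 8*(3 + l)/(3 + G) (j(l, G) = (4*2)*((l + 3)/(G + 3)) = 8*((3 + l)/(3 + G)) = 8*(3 + l)/(3 + G))
(H(-34, -9) + j(-14, 48))/(-2194 + 741) = ((-11/4 + (¼)*(-34)²) + 8*(3 - 14)/(3 + 48))/(-2194 + 741) = ((-11/4 + (¼)*1156) + 8*(-11)/51)/(-1453) = ((-11/4 + 289) + 8*(1/51)*(-11))*(-1/1453) = (1145/4 - 88/51)*(-1/1453) = (58043/204)*(-1/1453) = -58043/296412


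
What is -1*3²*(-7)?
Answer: 63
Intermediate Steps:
-1*3²*(-7) = -1*9*(-7) = -9*(-7) = 63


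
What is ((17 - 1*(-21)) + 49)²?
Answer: 7569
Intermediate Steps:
((17 - 1*(-21)) + 49)² = ((17 + 21) + 49)² = (38 + 49)² = 87² = 7569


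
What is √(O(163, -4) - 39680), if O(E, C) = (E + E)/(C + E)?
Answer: I*√1003098246/159 ≈ 199.19*I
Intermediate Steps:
O(E, C) = 2*E/(C + E) (O(E, C) = (2*E)/(C + E) = 2*E/(C + E))
√(O(163, -4) - 39680) = √(2*163/(-4 + 163) - 39680) = √(2*163/159 - 39680) = √(2*163*(1/159) - 39680) = √(326/159 - 39680) = √(-6308794/159) = I*√1003098246/159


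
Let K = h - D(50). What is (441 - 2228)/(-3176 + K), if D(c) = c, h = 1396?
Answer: 1787/1830 ≈ 0.97650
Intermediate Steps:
K = 1346 (K = 1396 - 1*50 = 1396 - 50 = 1346)
(441 - 2228)/(-3176 + K) = (441 - 2228)/(-3176 + 1346) = -1787/(-1830) = -1787*(-1/1830) = 1787/1830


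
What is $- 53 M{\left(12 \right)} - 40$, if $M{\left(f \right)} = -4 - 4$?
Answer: $384$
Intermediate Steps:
$M{\left(f \right)} = -8$
$- 53 M{\left(12 \right)} - 40 = \left(-53\right) \left(-8\right) - 40 = 424 - 40 = 384$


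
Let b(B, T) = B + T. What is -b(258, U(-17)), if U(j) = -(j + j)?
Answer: -292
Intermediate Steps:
U(j) = -2*j
-b(258, U(-17)) = -(258 - 2*(-17)) = -(258 + 34) = -1*292 = -292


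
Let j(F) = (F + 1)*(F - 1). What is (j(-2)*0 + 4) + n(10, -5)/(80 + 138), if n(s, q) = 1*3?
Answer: 875/218 ≈ 4.0138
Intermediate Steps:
n(s, q) = 3
j(F) = (1 + F)*(-1 + F)
(j(-2)*0 + 4) + n(10, -5)/(80 + 138) = ((-1 + (-2)**2)*0 + 4) + 3/(80 + 138) = ((-1 + 4)*0 + 4) + 3/218 = (3*0 + 4) + 3*(1/218) = (0 + 4) + 3/218 = 4 + 3/218 = 875/218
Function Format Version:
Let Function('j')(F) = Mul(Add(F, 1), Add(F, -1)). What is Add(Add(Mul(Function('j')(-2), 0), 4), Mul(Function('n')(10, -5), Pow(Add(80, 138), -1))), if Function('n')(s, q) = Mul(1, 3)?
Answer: Rational(875, 218) ≈ 4.0138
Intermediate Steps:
Function('n')(s, q) = 3
Function('j')(F) = Mul(Add(1, F), Add(-1, F))
Add(Add(Mul(Function('j')(-2), 0), 4), Mul(Function('n')(10, -5), Pow(Add(80, 138), -1))) = Add(Add(Mul(Add(-1, Pow(-2, 2)), 0), 4), Mul(3, Pow(Add(80, 138), -1))) = Add(Add(Mul(Add(-1, 4), 0), 4), Mul(3, Pow(218, -1))) = Add(Add(Mul(3, 0), 4), Mul(3, Rational(1, 218))) = Add(Add(0, 4), Rational(3, 218)) = Add(4, Rational(3, 218)) = Rational(875, 218)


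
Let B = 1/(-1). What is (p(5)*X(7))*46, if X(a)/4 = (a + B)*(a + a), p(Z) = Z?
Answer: 77280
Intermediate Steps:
B = -1
X(a) = 8*a*(-1 + a) (X(a) = 4*((a - 1)*(a + a)) = 4*((-1 + a)*(2*a)) = 4*(2*a*(-1 + a)) = 8*a*(-1 + a))
(p(5)*X(7))*46 = (5*(8*7*(-1 + 7)))*46 = (5*(8*7*6))*46 = (5*336)*46 = 1680*46 = 77280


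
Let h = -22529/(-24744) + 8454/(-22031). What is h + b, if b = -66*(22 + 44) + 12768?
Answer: 4585963308991/545135064 ≈ 8412.5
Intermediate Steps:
h = 287150623/545135064 (h = -22529*(-1/24744) + 8454*(-1/22031) = 22529/24744 - 8454/22031 = 287150623/545135064 ≈ 0.52675)
b = 8412 (b = -66*66 + 12768 = -4356 + 12768 = 8412)
h + b = 287150623/545135064 + 8412 = 4585963308991/545135064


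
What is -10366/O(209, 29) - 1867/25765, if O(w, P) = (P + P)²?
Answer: -136680289/43336730 ≈ -3.1539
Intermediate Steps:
O(w, P) = 4*P² (O(w, P) = (2*P)² = 4*P²)
-10366/O(209, 29) - 1867/25765 = -10366/(4*29²) - 1867/25765 = -10366/(4*841) - 1867*1/25765 = -10366/3364 - 1867/25765 = -10366*1/3364 - 1867/25765 = -5183/1682 - 1867/25765 = -136680289/43336730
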